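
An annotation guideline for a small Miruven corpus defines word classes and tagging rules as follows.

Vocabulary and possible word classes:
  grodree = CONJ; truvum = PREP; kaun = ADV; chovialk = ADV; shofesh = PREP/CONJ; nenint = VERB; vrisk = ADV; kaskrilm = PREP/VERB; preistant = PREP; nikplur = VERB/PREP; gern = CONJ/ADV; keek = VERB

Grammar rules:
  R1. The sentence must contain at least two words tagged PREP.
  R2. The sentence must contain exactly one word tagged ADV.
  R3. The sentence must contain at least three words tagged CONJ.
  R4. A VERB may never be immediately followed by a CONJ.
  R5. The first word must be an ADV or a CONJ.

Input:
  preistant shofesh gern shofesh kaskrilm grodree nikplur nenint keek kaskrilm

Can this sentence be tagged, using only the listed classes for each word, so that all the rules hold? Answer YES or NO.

Candidates per position — 1:preistant {PREP}; 2:shofesh {PREP,CONJ}; 3:gern {CONJ,ADV}; 4:shofesh {PREP,CONJ}; 5:kaskrilm {PREP,VERB}; 6:grodree {CONJ}; 7:nikplur {VERB,PREP}; 8:nenint {VERB}; 9:keek {VERB}; 10:kaskrilm {PREP,VERB}.
Rule 5 cannot be satisfied by any choice of tags from the lexicon.
So there is no consistent tagging.

NO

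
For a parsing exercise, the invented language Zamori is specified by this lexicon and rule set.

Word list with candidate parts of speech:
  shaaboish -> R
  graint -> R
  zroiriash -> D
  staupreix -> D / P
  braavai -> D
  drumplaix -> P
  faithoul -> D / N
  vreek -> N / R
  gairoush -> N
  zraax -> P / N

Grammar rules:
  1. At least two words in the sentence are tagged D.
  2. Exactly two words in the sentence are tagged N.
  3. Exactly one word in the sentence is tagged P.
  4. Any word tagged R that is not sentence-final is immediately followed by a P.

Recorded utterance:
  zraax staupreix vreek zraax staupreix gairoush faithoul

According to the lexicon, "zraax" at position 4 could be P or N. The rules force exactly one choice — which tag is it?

P

Candidates per position — 1:zraax {P,N}; 2:staupreix {D,P}; 3:vreek {N,R}; 4:zraax {P,N}; 5:staupreix {D,P}; 6:gairoush {N}; 7:faithoul {D,N}.
Position 4: the remaining choice is settled jointly with positions 1, 2, 3, 5, 7 — only P at position 4 is part of a tagging that satisfies every rule.
The only consistent sequence is: N D R P D N D.
Checking: rule 1 ok; rule 2 ok; rule 3 ok; rule 4 ok.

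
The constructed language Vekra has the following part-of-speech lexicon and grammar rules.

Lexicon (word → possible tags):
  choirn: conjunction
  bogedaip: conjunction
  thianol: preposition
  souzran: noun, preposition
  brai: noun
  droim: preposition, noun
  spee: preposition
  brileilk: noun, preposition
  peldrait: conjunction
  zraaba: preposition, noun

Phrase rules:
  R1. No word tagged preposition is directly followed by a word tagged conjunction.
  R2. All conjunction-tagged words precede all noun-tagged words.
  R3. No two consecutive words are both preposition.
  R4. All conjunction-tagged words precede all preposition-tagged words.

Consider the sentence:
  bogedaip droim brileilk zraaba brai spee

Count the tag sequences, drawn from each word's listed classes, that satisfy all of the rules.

Candidates per position — 1:bogedaip {conjunction}; 2:droim {preposition,noun}; 3:brileilk {noun,preposition}; 4:zraaba {preposition,noun}; 5:brai {noun}; 6:spee {preposition}.
There are 8 candidate sequences in total.
The sequences that satisfy every rule: conjunction preposition noun preposition noun preposition; conjunction preposition noun noun noun preposition; conjunction noun noun preposition noun preposition; conjunction noun noun noun noun preposition; conjunction noun preposition noun noun preposition.
Count = 5.

5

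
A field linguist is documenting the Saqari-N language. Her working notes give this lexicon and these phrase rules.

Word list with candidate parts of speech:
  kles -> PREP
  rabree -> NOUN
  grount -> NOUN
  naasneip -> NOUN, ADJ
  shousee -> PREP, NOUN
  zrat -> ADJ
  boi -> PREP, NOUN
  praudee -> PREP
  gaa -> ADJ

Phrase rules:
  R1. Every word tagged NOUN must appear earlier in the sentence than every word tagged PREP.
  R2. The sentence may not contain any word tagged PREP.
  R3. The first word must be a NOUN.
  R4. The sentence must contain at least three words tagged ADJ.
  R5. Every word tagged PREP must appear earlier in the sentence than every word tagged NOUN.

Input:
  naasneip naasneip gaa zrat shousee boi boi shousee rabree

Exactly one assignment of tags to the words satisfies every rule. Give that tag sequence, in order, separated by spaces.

Candidates per position — 1:naasneip {NOUN,ADJ}; 2:naasneip {NOUN,ADJ}; 3:gaa {ADJ}; 4:zrat {ADJ}; 5:shousee {PREP,NOUN}; 6:boi {PREP,NOUN}; 7:boi {PREP,NOUN}; 8:shousee {PREP,NOUN}; 9:rabree {NOUN}.
If word 1 were ADJ, no tagging could satisfy rule 3; so word 1 is NOUN.
If word 2 were NOUN, no tagging could satisfy rule 4; so word 2 is ADJ.
If word 5 were PREP, no tagging could satisfy rule 1; so word 5 is NOUN.
If word 6 were PREP, no tagging could satisfy rule 1; so word 6 is NOUN.
If word 7 were PREP, no tagging could satisfy rule 1; so word 7 is NOUN.
If word 8 were PREP, no tagging could satisfy rule 1; so word 8 is NOUN.
That leaves exactly one tagging: NOUN ADJ ADJ ADJ NOUN NOUN NOUN NOUN NOUN.
Verifying each rule — rule 1 holds; rule 2 holds; rule 3 holds; rule 4 holds; rule 5 holds.

NOUN ADJ ADJ ADJ NOUN NOUN NOUN NOUN NOUN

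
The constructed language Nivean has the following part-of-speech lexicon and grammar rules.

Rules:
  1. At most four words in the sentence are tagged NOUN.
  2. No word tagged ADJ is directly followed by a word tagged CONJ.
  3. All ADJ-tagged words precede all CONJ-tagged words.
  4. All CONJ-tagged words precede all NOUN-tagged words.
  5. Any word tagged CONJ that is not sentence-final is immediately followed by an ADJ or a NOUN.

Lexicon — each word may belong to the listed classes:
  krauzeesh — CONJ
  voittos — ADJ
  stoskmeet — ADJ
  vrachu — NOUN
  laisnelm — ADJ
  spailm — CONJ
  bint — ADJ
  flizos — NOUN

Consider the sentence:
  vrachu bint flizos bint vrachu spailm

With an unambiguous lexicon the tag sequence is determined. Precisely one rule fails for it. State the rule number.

Fixed tagging: NOUN ADJ NOUN ADJ NOUN CONJ.
Applying the rules: R1 holds, R2 holds, R3 holds, R4 violated, R5 holds.
Only rule 4 fails.

4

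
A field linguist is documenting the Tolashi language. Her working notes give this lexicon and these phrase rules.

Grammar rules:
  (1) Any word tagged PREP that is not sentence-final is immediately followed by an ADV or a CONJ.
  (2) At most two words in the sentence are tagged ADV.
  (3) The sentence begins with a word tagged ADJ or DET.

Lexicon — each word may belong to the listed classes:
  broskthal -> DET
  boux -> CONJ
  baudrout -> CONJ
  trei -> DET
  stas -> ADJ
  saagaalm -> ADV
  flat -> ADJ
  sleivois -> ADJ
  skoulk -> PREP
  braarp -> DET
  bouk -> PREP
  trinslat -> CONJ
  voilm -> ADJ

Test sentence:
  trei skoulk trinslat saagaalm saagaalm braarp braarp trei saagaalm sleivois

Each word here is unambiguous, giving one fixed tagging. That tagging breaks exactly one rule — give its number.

2

Fixed tagging: DET PREP CONJ ADV ADV DET DET DET ADV ADJ.
Applying the rules: R1 ✓, R2 ✗, R3 ✓.
Only rule 2 fails.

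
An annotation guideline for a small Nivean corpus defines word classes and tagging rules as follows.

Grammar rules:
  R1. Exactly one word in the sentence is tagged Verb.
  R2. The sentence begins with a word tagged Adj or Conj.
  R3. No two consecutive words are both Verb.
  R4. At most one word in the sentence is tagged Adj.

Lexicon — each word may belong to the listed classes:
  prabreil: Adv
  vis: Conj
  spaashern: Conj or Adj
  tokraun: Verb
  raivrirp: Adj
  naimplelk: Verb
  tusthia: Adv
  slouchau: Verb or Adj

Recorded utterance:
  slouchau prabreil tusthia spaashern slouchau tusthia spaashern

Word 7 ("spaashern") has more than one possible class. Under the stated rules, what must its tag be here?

Candidates per position — 1:slouchau {Verb,Adj}; 2:prabreil {Adv}; 3:tusthia {Adv}; 4:spaashern {Conj,Adj}; 5:slouchau {Verb,Adj}; 6:tusthia {Adv}; 7:spaashern {Conj,Adj}.
Position 1: Verb is ruled out by rule 2; that leaves Adj.
Position 4: Adj is ruled out by rule 4; that leaves Conj.
Position 5: Adj is ruled out by rule 1; that leaves Verb.
Position 7: Adj is ruled out by rule 4; that leaves Conj.
The only consistent sequence is: Adj Adv Adv Conj Verb Adv Conj.
Rule-by-rule: rule 1 holds; rule 2 holds; rule 3 holds; rule 4 holds.

Conj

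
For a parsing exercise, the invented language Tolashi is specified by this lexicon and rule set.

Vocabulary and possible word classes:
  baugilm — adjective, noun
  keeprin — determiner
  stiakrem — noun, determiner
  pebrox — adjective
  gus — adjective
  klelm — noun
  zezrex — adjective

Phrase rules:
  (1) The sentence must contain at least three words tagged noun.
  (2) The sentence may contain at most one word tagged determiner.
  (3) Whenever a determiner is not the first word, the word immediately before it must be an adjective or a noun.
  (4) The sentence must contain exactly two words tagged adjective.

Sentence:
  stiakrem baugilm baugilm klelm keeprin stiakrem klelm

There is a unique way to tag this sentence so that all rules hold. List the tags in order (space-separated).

noun adjective adjective noun determiner noun noun

Candidates per position — 1:stiakrem {noun,determiner}; 2:baugilm {adjective,noun}; 3:baugilm {adjective,noun}; 4:klelm {noun}; 5:keeprin {determiner}; 6:stiakrem {noun,determiner}; 7:klelm {noun}.
Position 1: tagging it determiner would leave rule 2 unsatisfiable, so it must be noun.
Position 2: tagging it noun would leave rule 4 unsatisfiable, so it must be adjective.
Position 3: tagging it noun would leave rule 4 unsatisfiable, so it must be adjective.
Position 6: tagging it determiner would leave rule 2 unsatisfiable, so it must be noun.
So the tagging must be: noun adjective adjective noun determiner noun noun.
Checking: rule 1 ✓; rule 2 ✓; rule 3 ✓; rule 4 ✓.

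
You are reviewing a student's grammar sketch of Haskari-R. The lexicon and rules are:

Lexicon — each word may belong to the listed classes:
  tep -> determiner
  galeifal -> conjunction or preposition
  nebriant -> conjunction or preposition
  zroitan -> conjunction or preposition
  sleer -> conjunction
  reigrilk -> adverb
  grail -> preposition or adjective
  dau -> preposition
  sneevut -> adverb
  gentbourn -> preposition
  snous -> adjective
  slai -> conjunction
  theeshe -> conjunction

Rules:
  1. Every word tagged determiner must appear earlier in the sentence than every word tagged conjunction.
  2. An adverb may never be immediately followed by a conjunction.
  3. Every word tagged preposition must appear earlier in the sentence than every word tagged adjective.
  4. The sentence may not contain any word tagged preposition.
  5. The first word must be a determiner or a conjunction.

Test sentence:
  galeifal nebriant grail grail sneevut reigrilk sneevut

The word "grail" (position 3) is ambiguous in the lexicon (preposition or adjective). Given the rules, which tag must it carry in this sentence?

adjective

Candidates per position — 1:galeifal {conjunction,preposition}; 2:nebriant {conjunction,preposition}; 3:grail {preposition,adjective}; 4:grail {preposition,adjective}; 5:sneevut {adverb}; 6:reigrilk {adverb}; 7:sneevut {adverb}.
If word 1 were preposition, no tagging could satisfy rule 4; so word 1 is conjunction.
If word 2 were preposition, no tagging could satisfy rule 4; so word 2 is conjunction.
If word 3 were preposition, no tagging could satisfy rule 4; so word 3 is adjective.
If word 4 were preposition, no tagging could satisfy rule 3; so word 4 is adjective.
The only consistent sequence is: conjunction conjunction adjective adjective adverb adverb adverb.
Checking: rule 1 ✓; rule 2 ✓; rule 3 ✓; rule 4 ✓; rule 5 ✓.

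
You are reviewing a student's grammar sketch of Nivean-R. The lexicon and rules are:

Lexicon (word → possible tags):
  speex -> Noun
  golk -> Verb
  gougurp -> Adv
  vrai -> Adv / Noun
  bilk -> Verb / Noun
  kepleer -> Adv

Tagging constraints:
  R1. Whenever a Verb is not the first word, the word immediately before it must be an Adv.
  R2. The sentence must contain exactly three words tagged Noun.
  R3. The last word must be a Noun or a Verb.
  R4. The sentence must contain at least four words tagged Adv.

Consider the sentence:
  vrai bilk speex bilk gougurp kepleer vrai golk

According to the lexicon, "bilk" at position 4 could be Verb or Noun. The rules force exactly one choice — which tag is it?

Candidates per position — 1:vrai {Adv,Noun}; 2:bilk {Verb,Noun}; 3:speex {Noun}; 4:bilk {Verb,Noun}; 5:gougurp {Adv}; 6:kepleer {Adv}; 7:vrai {Adv,Noun}; 8:golk {Verb}.
Position 1: tagging it Noun would leave rule 4 unsatisfiable, so it must be Adv.
Position 4: tagging it Verb would leave rule 1 unsatisfiable, so it must be Noun.
Position 7: tagging it Noun would leave rule 1 unsatisfiable, so it must be Adv.
Position 2: tagging it Verb would leave rule 2 unsatisfiable, so it must be Noun.
The unique satisfying tagging is: Adv Noun Noun Noun Adv Adv Adv Verb.
Verifying each rule — rule 1 ok; rule 2 ok; rule 3 ok; rule 4 ok.

Noun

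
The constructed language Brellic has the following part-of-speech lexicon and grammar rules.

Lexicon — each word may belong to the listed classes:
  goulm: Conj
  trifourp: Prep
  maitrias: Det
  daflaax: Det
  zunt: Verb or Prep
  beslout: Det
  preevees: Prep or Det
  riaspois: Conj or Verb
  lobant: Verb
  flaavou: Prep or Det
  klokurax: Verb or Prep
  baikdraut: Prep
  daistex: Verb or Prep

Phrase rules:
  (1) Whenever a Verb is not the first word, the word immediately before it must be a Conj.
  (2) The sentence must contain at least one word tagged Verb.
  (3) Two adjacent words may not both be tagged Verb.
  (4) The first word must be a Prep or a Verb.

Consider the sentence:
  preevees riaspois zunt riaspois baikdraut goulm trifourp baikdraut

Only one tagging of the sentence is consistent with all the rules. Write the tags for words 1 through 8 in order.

Prep Conj Verb Conj Prep Conj Prep Prep

Candidates per position — 1:preevees {Prep,Det}; 2:riaspois {Conj,Verb}; 3:zunt {Verb,Prep}; 4:riaspois {Conj,Verb}; 5:baikdraut {Prep}; 6:goulm {Conj}; 7:trifourp {Prep}; 8:baikdraut {Prep}.
Word 1 cannot be Det — rule 4 would then fail for every completion. It is Prep.
Word 2 cannot be Verb — rule 1 would then fail for every completion. It is Conj.
Word 4 cannot be Verb — rule 1 would then fail for every completion. It is Conj.
Word 3 cannot be Prep — rule 2 would then fail for every completion. It is Verb.
The only consistent sequence is: Prep Conj Verb Conj Prep Conj Prep Prep.
Verifying each rule — rule 1 holds; rule 2 holds; rule 3 holds; rule 4 holds.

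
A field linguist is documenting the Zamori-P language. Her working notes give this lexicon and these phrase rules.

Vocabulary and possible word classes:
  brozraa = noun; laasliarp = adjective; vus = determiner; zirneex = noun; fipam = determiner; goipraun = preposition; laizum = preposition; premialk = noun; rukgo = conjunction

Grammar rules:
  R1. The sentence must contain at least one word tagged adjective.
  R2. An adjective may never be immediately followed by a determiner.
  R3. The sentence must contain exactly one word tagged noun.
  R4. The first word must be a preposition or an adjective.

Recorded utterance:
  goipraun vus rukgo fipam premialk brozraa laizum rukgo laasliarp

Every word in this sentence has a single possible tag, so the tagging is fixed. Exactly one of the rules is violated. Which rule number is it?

Fixed tagging: preposition determiner conjunction determiner noun noun preposition conjunction adjective.
Rule check: R1 ok, R2 ok, R3 fails, R4 ok.
Only rule 3 fails.

3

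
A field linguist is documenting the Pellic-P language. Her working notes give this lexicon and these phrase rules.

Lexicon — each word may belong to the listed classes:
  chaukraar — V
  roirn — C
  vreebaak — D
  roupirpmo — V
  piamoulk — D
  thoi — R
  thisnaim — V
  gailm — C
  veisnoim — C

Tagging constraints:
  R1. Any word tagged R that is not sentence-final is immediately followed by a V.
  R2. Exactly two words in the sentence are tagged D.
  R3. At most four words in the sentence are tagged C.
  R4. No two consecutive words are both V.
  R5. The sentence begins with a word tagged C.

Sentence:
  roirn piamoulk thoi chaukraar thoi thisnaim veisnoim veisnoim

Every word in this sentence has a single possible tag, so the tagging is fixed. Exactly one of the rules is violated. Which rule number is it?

2

Fixed tagging: C D R V R V C C.
Checking each rule: R1 ok, R2 fails, R3 ok, R4 ok, R5 ok.
Only rule 2 fails.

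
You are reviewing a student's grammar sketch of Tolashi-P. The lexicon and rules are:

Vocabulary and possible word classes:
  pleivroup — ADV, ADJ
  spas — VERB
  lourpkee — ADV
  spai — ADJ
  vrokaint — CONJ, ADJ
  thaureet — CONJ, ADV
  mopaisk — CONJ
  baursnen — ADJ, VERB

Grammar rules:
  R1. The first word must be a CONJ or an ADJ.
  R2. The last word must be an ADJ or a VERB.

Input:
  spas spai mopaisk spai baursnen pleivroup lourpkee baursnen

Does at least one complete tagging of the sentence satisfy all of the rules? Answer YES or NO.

Candidates per position — 1:spas {VERB}; 2:spai {ADJ}; 3:mopaisk {CONJ}; 4:spai {ADJ}; 5:baursnen {ADJ,VERB}; 6:pleivroup {ADV,ADJ}; 7:lourpkee {ADV}; 8:baursnen {ADJ,VERB}.
Rule 1 cannot be satisfied by any choice of tags from the lexicon.
So there is no consistent tagging.

NO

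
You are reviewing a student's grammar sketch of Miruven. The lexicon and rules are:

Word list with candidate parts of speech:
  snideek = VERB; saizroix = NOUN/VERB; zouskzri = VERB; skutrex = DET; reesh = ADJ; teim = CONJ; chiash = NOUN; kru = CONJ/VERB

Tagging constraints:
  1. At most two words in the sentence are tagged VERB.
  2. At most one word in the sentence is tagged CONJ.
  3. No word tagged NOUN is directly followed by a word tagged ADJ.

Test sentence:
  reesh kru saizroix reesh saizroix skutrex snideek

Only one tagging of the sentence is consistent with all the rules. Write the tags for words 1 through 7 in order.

Candidates per position — 1:reesh {ADJ}; 2:kru {CONJ,VERB}; 3:saizroix {NOUN,VERB}; 4:reesh {ADJ}; 5:saizroix {NOUN,VERB}; 6:skutrex {DET}; 7:snideek {VERB}.
If word 3 were NOUN, no tagging could satisfy rule 3; so word 3 is VERB.
If word 5 were VERB, no tagging could satisfy rule 1; so word 5 is NOUN.
If word 2 were VERB, no tagging could satisfy rule 1; so word 2 is CONJ.
The unique satisfying tagging is: ADJ CONJ VERB ADJ NOUN DET VERB.
Checking: rule 1 ✓; rule 2 ✓; rule 3 ✓.

ADJ CONJ VERB ADJ NOUN DET VERB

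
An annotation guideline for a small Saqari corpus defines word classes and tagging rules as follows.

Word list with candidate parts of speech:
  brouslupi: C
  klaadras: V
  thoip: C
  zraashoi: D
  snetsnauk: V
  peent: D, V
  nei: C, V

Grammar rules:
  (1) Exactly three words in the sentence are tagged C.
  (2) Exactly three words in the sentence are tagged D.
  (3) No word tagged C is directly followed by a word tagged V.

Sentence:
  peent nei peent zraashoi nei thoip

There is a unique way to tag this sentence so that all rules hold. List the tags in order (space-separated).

Candidates per position — 1:peent {D,V}; 2:nei {C,V}; 3:peent {D,V}; 4:zraashoi {D}; 5:nei {C,V}; 6:thoip {C}.
If word 1 were V, no tagging could satisfy rule 2; so word 1 is D.
If word 2 were V, no tagging could satisfy rule 1; so word 2 is C.
If word 3 were V, no tagging could satisfy rule 2; so word 3 is D.
If word 5 were V, no tagging could satisfy rule 1; so word 5 is C.
The unique satisfying tagging is: D C D D C C.
Verifying each rule — rule 1 satisfied; rule 2 satisfied; rule 3 satisfied.

D C D D C C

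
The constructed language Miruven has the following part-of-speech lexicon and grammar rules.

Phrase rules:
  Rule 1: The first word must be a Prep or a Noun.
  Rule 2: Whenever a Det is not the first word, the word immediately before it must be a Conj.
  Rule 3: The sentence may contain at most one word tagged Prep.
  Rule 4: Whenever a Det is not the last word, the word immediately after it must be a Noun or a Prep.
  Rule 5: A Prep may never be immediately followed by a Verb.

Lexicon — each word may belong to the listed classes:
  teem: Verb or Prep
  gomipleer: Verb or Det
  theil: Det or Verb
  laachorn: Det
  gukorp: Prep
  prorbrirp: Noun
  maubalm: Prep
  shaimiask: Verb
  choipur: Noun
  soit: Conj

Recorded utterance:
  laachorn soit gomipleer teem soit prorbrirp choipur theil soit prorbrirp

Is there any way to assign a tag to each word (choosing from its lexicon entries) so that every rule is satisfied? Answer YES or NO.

NO

Candidates per position — 1:laachorn {Det}; 2:soit {Conj}; 3:gomipleer {Verb,Det}; 4:teem {Verb,Prep}; 5:soit {Conj}; 6:prorbrirp {Noun}; 7:choipur {Noun}; 8:theil {Det,Verb}; 9:soit {Conj}; 10:prorbrirp {Noun}.
Rule 1 cannot be satisfied by any choice of tags from the lexicon.
So there is no consistent tagging.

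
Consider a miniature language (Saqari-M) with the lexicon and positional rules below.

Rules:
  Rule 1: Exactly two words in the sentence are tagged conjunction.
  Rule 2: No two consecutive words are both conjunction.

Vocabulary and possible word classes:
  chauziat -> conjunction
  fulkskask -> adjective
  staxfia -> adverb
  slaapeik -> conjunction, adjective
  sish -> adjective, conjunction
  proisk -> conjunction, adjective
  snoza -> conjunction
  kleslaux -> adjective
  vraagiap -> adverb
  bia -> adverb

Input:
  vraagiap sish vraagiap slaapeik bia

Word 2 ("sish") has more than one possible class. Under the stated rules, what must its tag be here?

Candidates per position — 1:vraagiap {adverb}; 2:sish {adjective,conjunction}; 3:vraagiap {adverb}; 4:slaapeik {conjunction,adjective}; 5:bia {adverb}.
Position 2: adjective is ruled out by rule 1; that leaves conjunction.
Position 4: adjective is ruled out by rule 1; that leaves conjunction.
That leaves exactly one tagging: adverb conjunction adverb conjunction adverb.
Verifying each rule — rule 1 ✓; rule 2 ✓.

conjunction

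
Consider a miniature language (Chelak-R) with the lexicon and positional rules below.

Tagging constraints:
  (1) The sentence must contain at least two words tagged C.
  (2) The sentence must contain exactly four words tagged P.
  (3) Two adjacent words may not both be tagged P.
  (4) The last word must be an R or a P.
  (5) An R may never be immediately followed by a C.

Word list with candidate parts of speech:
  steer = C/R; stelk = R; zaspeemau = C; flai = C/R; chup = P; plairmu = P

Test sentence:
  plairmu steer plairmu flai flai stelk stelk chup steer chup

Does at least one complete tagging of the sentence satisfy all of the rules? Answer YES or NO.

Candidates per position — 1:plairmu {P}; 2:steer {C,R}; 3:plairmu {P}; 4:flai {C,R}; 5:flai {C,R}; 6:stelk {R}; 7:stelk {R}; 8:chup {P}; 9:steer {C,R}; 10:chup {P}.
One satisfying assignment: P C P R R R R P C P.
Verifying each rule — rule 1 ✓; rule 2 ✓; rule 3 ✓; rule 4 ✓; rule 5 ✓.

YES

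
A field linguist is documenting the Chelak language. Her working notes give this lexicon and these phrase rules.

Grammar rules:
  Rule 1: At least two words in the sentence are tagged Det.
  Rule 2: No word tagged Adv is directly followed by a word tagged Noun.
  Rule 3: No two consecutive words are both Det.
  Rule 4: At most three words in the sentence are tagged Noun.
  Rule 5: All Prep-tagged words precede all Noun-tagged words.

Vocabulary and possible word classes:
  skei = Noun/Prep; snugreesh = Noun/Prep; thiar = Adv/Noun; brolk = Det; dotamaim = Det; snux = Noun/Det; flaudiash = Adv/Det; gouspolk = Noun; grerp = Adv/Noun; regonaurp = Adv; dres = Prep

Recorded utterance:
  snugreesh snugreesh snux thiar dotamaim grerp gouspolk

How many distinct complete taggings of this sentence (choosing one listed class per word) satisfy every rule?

Candidates per position — 1:snugreesh {Noun,Prep}; 2:snugreesh {Noun,Prep}; 3:snux {Noun,Det}; 4:thiar {Adv,Noun}; 5:dotamaim {Det}; 6:grerp {Adv,Noun}; 7:gouspolk {Noun}.
There are 32 candidate sequences in total.
The sequences that satisfy every rule: Prep Noun Det Adv Det Noun Noun; Prep Prep Det Adv Det Noun Noun; Prep Prep Det Noun Det Noun Noun.
Count = 3.

3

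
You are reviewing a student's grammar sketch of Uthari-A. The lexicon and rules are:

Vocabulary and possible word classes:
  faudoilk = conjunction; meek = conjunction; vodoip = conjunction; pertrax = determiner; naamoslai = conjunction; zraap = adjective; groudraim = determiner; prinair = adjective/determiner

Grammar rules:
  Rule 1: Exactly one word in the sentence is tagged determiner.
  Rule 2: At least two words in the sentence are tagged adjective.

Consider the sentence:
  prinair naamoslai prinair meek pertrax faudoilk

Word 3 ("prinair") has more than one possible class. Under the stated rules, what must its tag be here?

adjective

Candidates per position — 1:prinair {adjective,determiner}; 2:naamoslai {conjunction}; 3:prinair {adjective,determiner}; 4:meek {conjunction}; 5:pertrax {determiner}; 6:faudoilk {conjunction}.
Word 1 cannot be determiner — rule 1 would then fail for every completion. It is adjective.
Word 3 cannot be determiner — rule 1 would then fail for every completion. It is adjective.
So the tagging must be: adjective conjunction adjective conjunction determiner conjunction.
Checking: rule 1 satisfied; rule 2 satisfied.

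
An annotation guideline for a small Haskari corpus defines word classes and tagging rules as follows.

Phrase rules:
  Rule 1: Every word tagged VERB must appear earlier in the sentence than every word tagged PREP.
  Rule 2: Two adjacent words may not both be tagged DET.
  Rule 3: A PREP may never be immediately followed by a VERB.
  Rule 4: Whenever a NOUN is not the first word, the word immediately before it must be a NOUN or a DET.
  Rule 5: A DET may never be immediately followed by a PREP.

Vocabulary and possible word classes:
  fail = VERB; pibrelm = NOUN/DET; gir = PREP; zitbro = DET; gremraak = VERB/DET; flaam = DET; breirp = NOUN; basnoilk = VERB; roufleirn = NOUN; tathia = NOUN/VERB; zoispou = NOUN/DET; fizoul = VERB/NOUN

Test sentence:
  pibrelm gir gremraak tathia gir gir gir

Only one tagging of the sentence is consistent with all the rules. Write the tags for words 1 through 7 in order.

Candidates per position — 1:pibrelm {NOUN,DET}; 2:gir {PREP}; 3:gremraak {VERB,DET}; 4:tathia {NOUN,VERB}; 5:gir {PREP}; 6:gir {PREP}; 7:gir {PREP}.
Position 1: DET is ruled out by rule 5; that leaves NOUN.
Position 3: VERB is ruled out by rule 1; that leaves DET.
Position 4: VERB is ruled out by rule 1; that leaves NOUN.
So the tagging must be: NOUN PREP DET NOUN PREP PREP PREP.
Check: rule 1 ok; rule 2 ok; rule 3 ok; rule 4 ok; rule 5 ok.

NOUN PREP DET NOUN PREP PREP PREP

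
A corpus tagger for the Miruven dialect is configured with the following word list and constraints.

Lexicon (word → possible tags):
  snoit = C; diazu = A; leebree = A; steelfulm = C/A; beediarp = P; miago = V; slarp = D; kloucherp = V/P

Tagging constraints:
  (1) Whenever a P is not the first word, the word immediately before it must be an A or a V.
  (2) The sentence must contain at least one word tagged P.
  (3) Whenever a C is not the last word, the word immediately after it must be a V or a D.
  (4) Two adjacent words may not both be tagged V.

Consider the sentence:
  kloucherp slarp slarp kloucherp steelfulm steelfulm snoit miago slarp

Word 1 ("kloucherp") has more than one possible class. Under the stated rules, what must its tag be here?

P

Candidates per position — 1:kloucherp {V,P}; 2:slarp {D}; 3:slarp {D}; 4:kloucherp {V,P}; 5:steelfulm {C,A}; 6:steelfulm {C,A}; 7:snoit {C}; 8:miago {V}; 9:slarp {D}.
Position 4: P is ruled out by rule 1; that leaves V.
Position 5: C is ruled out by rule 3; that leaves A.
Position 6: C is ruled out by rule 3; that leaves A.
Position 1: V is ruled out by rule 2; that leaves P.
That leaves exactly one tagging: P D D V A A C V D.
Verifying each rule — rule 1 ok; rule 2 ok; rule 3 ok; rule 4 ok.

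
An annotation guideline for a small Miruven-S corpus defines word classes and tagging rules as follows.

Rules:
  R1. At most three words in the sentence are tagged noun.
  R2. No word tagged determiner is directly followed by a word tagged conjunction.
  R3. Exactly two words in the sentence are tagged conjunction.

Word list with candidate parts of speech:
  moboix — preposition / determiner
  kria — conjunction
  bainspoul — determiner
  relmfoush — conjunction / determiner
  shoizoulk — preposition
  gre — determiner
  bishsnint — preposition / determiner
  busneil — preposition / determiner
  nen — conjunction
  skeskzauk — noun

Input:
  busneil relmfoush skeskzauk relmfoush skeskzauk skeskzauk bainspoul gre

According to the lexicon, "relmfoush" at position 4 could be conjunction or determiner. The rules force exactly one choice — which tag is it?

conjunction

Candidates per position — 1:busneil {preposition,determiner}; 2:relmfoush {conjunction,determiner}; 3:skeskzauk {noun}; 4:relmfoush {conjunction,determiner}; 5:skeskzauk {noun}; 6:skeskzauk {noun}; 7:bainspoul {determiner}; 8:gre {determiner}.
If word 2 were determiner, no tagging could satisfy rule 3; so word 2 is conjunction.
If word 4 were determiner, no tagging could satisfy rule 3; so word 4 is conjunction.
If word 1 were determiner, no tagging could satisfy rule 2; so word 1 is preposition.
So the tagging must be: preposition conjunction noun conjunction noun noun determiner determiner.
Check: rule 1 satisfied; rule 2 satisfied; rule 3 satisfied.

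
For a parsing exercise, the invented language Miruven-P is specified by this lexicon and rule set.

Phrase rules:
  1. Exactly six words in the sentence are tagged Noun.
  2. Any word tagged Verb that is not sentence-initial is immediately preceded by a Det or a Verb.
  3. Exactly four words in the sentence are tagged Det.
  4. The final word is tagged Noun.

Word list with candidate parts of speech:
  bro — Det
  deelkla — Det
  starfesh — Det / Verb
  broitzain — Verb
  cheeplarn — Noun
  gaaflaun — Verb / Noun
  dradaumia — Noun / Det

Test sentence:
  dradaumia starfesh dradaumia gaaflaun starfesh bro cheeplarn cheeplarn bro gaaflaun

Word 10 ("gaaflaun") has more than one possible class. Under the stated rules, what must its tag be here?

Noun

Candidates per position — 1:dradaumia {Noun,Det}; 2:starfesh {Det,Verb}; 3:dradaumia {Noun,Det}; 4:gaaflaun {Verb,Noun}; 5:starfesh {Det,Verb}; 6:bro {Det}; 7:cheeplarn {Noun}; 8:cheeplarn {Noun}; 9:bro {Det}; 10:gaaflaun {Verb,Noun}.
Word 1 cannot be Det — rule 1 would then fail for every completion. It is Noun.
Word 2 cannot be Verb — rule 2 would then fail for every completion. It is Det.
Word 3 cannot be Det — rule 1 would then fail for every completion. It is Noun.
Word 4 cannot be Verb — rule 1 would then fail for every completion. It is Noun.
Word 5 cannot be Verb — rule 2 would then fail for every completion. It is Det.
Word 10 cannot be Verb — rule 1 would then fail for every completion. It is Noun.
The only consistent sequence is: Noun Det Noun Noun Det Det Noun Noun Det Noun.
Rule-by-rule: rule 1 satisfied; rule 2 satisfied; rule 3 satisfied; rule 4 satisfied.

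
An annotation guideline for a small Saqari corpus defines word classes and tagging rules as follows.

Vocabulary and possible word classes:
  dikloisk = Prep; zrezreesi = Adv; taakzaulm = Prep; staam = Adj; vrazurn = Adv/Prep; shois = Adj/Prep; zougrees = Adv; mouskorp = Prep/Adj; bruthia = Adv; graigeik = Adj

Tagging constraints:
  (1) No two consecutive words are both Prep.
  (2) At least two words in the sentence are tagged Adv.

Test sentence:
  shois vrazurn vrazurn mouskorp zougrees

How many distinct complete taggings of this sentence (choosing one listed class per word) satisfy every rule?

Candidates per position — 1:shois {Adj,Prep}; 2:vrazurn {Adv,Prep}; 3:vrazurn {Adv,Prep}; 4:mouskorp {Prep,Adj}; 5:zougrees {Adv}.
There are 16 candidate sequences in total.
Checking each against the rules leaves 8 sequences.
Count = 8.

8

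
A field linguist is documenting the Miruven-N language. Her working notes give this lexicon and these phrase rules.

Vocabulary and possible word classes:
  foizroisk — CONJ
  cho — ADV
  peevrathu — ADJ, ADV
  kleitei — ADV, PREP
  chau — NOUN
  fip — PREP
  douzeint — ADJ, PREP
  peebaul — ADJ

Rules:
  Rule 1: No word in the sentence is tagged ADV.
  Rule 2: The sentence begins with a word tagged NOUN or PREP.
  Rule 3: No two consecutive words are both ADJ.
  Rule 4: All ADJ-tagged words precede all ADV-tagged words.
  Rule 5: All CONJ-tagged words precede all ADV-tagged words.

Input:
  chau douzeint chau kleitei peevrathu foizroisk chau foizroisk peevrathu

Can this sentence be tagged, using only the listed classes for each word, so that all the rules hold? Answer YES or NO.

YES

Candidates per position — 1:chau {NOUN}; 2:douzeint {ADJ,PREP}; 3:chau {NOUN}; 4:kleitei {ADV,PREP}; 5:peevrathu {ADJ,ADV}; 6:foizroisk {CONJ}; 7:chau {NOUN}; 8:foizroisk {CONJ}; 9:peevrathu {ADJ,ADV}.
One satisfying assignment: NOUN ADJ NOUN PREP ADJ CONJ NOUN CONJ ADJ.
Check: rule 1 ok; rule 2 ok; rule 3 ok; rule 4 ok; rule 5 ok.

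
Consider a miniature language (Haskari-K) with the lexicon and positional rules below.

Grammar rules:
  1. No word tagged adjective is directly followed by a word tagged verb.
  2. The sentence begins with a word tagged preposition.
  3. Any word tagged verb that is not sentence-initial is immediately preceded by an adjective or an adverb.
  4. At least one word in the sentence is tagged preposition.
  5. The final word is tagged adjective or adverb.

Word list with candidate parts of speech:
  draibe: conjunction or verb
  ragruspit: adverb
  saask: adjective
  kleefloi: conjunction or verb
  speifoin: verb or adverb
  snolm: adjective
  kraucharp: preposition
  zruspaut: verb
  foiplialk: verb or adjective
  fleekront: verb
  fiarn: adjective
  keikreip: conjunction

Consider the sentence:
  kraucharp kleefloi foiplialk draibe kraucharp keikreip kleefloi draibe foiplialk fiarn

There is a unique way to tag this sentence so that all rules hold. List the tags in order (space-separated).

Candidates per position — 1:kraucharp {preposition}; 2:kleefloi {conjunction,verb}; 3:foiplialk {verb,adjective}; 4:draibe {conjunction,verb}; 5:kraucharp {preposition}; 6:keikreip {conjunction}; 7:kleefloi {conjunction,verb}; 8:draibe {conjunction,verb}; 9:foiplialk {verb,adjective}; 10:fiarn {adjective}.
If word 2 were verb, no tagging could satisfy rule 3; so word 2 is conjunction.
If word 3 were verb, no tagging could satisfy rule 3; so word 3 is adjective.
If word 4 were verb, no tagging could satisfy rule 1; so word 4 is conjunction.
If word 7 were verb, no tagging could satisfy rule 3; so word 7 is conjunction.
If word 8 were verb, no tagging could satisfy rule 3; so word 8 is conjunction.
If word 9 were verb, no tagging could satisfy rule 3; so word 9 is adjective.
That leaves exactly one tagging: preposition conjunction adjective conjunction preposition conjunction conjunction conjunction adjective adjective.
Checking: rule 1 ok; rule 2 ok; rule 3 ok; rule 4 ok; rule 5 ok.

preposition conjunction adjective conjunction preposition conjunction conjunction conjunction adjective adjective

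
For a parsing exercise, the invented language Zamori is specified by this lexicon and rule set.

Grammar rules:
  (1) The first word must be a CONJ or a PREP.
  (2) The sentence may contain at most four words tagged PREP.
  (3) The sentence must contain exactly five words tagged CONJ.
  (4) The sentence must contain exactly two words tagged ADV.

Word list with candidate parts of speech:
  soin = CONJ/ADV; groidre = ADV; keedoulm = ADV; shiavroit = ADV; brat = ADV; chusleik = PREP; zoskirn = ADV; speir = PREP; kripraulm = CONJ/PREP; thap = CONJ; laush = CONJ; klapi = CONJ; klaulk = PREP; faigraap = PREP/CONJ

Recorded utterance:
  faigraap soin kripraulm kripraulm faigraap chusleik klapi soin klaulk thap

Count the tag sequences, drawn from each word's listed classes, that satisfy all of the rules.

4

Candidates per position — 1:faigraap {PREP,CONJ}; 2:soin {CONJ,ADV}; 3:kripraulm {CONJ,PREP}; 4:kripraulm {CONJ,PREP}; 5:faigraap {PREP,CONJ}; 6:chusleik {PREP}; 7:klapi {CONJ}; 8:soin {CONJ,ADV}; 9:klaulk {PREP}; 10:thap {CONJ}.
There are 64 candidate sequences in total.
The sequences that satisfy every rule: PREP ADV CONJ CONJ CONJ PREP CONJ ADV PREP CONJ; CONJ ADV CONJ CONJ PREP PREP CONJ ADV PREP CONJ; CONJ ADV CONJ PREP CONJ PREP CONJ ADV PREP CONJ; CONJ ADV PREP CONJ CONJ PREP CONJ ADV PREP CONJ.
Count = 4.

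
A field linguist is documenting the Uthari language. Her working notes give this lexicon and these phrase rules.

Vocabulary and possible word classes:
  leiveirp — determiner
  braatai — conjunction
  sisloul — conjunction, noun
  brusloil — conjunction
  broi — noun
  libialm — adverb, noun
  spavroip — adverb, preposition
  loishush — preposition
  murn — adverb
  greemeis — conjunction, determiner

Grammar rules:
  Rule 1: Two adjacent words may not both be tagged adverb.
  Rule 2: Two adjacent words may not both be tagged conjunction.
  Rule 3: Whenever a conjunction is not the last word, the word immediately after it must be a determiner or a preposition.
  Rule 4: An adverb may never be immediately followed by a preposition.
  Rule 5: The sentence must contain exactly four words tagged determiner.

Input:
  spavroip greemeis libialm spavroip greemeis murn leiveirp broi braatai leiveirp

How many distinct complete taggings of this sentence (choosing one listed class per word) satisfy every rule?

4

Candidates per position — 1:spavroip {adverb,preposition}; 2:greemeis {conjunction,determiner}; 3:libialm {adverb,noun}; 4:spavroip {adverb,preposition}; 5:greemeis {conjunction,determiner}; 6:murn {adverb}; 7:leiveirp {determiner}; 8:broi {noun}; 9:braatai {conjunction}; 10:leiveirp {determiner}.
There are 32 candidate sequences in total.
The sequences that satisfy every rule: adverb determiner noun adverb determiner adverb determiner noun conjunction determiner; adverb determiner noun preposition determiner adverb determiner noun conjunction determiner; preposition determiner noun adverb determiner adverb determiner noun conjunction determiner; preposition determiner noun preposition determiner adverb determiner noun conjunction determiner.
Count = 4.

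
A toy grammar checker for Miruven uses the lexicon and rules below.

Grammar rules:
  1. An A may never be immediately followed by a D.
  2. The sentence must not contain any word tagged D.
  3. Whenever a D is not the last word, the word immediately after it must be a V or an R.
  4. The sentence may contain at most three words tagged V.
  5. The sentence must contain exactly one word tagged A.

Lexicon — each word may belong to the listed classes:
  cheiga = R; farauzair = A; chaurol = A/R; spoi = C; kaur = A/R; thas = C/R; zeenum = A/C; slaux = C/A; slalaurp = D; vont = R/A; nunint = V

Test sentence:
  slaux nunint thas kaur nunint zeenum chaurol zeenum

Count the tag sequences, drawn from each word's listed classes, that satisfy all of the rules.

10

Candidates per position — 1:slaux {C,A}; 2:nunint {V}; 3:thas {C,R}; 4:kaur {A,R}; 5:nunint {V}; 6:zeenum {A,C}; 7:chaurol {A,R}; 8:zeenum {A,C}.
There are 64 candidate sequences in total.
Checking each against the rules leaves 10 sequences.
Count = 10.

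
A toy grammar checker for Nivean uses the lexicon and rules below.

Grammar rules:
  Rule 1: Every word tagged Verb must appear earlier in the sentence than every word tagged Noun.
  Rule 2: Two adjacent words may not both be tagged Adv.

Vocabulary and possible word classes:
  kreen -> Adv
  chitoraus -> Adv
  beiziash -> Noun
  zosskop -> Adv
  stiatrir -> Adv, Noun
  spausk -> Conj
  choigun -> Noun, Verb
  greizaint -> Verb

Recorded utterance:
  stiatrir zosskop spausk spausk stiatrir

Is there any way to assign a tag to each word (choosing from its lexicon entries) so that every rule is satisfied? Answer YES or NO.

Candidates per position — 1:stiatrir {Adv,Noun}; 2:zosskop {Adv}; 3:spausk {Conj}; 4:spausk {Conj}; 5:stiatrir {Adv,Noun}.
One satisfying assignment: Noun Adv Conj Conj Adv.
Verifying each rule — rule 1 ok; rule 2 ok.

YES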